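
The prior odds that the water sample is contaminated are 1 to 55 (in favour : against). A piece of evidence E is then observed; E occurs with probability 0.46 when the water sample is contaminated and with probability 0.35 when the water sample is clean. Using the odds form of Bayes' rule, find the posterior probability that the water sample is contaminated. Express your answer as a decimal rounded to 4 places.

Posterior probability ≈ 0.0233

Prior odds = 1/55 = 0.018182.
Likelihood ratio for E = 0.46/0.35 = 1.3143.
Posterior odds = prior odds × LR = 0.023896.
Posterior probability = odds/(1+odds) = 0.023896/1.0239 = 0.0233.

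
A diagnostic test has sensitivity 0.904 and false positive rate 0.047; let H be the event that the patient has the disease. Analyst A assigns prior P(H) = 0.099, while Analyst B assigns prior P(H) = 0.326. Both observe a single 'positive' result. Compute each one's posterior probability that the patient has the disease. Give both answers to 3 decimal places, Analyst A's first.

Analyst A: 0.679; Analyst B: 0.903

The likelihood ratio for a 'positive' result is 0.904/0.047 = 19.234.
Analyst A: prior odds 0.099/0.901 = 0.10988; posterior odds 2.1134; posterior probability 0.679.
Analyst B: prior odds 0.326/0.674 = 0.48368; posterior odds 9.3031; posterior probability 0.903.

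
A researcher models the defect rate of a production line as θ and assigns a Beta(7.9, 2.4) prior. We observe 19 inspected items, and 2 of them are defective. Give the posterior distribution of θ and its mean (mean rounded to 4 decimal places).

Posterior: Beta(9.9, 19.4); mean ≈ 0.3379

Observing 2 successes and 17 failures updates Beta(7.9, 2.4) by adding the success and failure counts to the two shape parameters: α = 7.9+2 = 9.9, β = 2.4+17 = 19.4.
E[θ | data] = 9.9/(9.9+19.4) = 0.3379.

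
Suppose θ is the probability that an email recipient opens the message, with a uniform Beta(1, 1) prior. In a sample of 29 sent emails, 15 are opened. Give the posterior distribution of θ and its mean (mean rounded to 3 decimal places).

Posterior: Beta(16, 15); mean ≈ 0.516

The binomial likelihood is conjugate to the Beta prior: with 15 successes and 14 failures, the posterior is Beta(1+15, 1+14) = Beta(16, 15).
Posterior mean = α/(α+β) = 16/31 = 0.516.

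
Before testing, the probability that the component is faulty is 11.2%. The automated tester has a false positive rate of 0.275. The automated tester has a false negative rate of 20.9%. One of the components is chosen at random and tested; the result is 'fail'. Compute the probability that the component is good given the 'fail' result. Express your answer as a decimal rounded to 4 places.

Let H be the event that the component is faulty. P(H) = 0.112, so P(¬H) = 0.888. With E the 'fail' result, P(E|H) = 0.791 and P(E|¬H) = 0.275.
P(E) = 0.791·0.112 + 0.275·0.888 = 0.088592 + 0.24420 = 0.33279.
By Bayes' theorem, P(H|E) = 0.088592 / 0.33279 = 0.2662. Hence P(¬H|E) = 1 − 0.2662 = 0.7338.

P(¬H | E) ≈ 0.7338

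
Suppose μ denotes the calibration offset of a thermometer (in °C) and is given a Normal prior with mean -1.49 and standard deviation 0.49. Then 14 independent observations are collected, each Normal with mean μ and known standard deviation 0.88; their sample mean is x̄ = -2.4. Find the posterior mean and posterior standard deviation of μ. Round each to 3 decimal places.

Posterior mean ≈ -2.230; posterior SD ≈ 0.212

With known σ, the Normal prior is conjugate. Weight on the data is w = (n/σ²)/(n/σ² + 1/τ₀²) = 18.0785/(18.0785+4.16493) = 0.81276.
Posterior mean = w·x̄ + (1−w)·μ₀ = 0.81276·-2.4 + 0.18724·-1.49 = -2.230. Posterior variance = 1/(18.0785+4.16493) = 0.0449571, so SD = 0.212.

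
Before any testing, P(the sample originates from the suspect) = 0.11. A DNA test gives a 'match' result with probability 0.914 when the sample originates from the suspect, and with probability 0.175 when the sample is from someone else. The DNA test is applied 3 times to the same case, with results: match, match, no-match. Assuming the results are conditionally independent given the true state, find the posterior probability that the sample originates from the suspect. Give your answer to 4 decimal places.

Posterior P(H) ≈ 0.2601

Let H be the event that the sample originates from the suspect; start with P(H) = 0.11. P('match'|H) = 0.914, P('match'|¬H) = 0.175.
Update on result 1 ('match'): P(H) ← 0.914·0.1100 / (0.914·0.1100 + 0.175·0.8900) = 0.10054/0.25629 = 0.3923.
Update on result 2 ('match'): P(H) ← 0.914·0.3923 / (0.914·0.3923 + 0.175·0.6077) = 0.35855/0.46490 = 0.7712.
Update on result 3 ('no-match'): P(H) ← 0.086·0.7712 / (0.086·0.7712 + 0.825·0.2288) = 0.066327/0.25505 = 0.2601.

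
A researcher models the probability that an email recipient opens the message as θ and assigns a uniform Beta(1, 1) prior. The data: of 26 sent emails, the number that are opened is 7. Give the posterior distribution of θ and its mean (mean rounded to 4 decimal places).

Observing 7 successes and 19 failures updates Beta(1, 1) by adding the success and failure counts to the two shape parameters: α = 1+7 = 8, β = 1+19 = 20.
E[θ | data] = 8/(8+20) = 0.2857.

Posterior: Beta(8, 20); mean ≈ 0.2857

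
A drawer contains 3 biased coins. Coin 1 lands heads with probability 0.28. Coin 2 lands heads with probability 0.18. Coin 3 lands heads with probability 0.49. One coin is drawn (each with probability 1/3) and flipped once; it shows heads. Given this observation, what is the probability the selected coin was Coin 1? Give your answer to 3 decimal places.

Posterior probability ≈ 0.295

Tabulate prior·likelihood by source: [1] prior 0.333333, lik 0.28, product 0.09333; [2] prior 0.333333, lik 0.18, product 0.06000; [3] prior 0.333333, lik 0.49, product 0.1633.
Normalizing constant = 0.31667; the posterior for Coin 1 is its product over the sum, 0.09333/0.31667 = 0.295.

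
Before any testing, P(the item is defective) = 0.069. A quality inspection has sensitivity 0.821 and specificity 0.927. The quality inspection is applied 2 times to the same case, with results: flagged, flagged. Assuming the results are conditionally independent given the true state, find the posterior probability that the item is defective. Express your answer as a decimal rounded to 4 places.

Posterior P(H) ≈ 0.9036

With H the event that the item is defective, the joint likelihood of the observed sequence is P(data|H) = 0.821·0.821 = 0.67404 and P(data|¬H) = 0.073·0.073 = 0.0053290.
Bayes: P(H|data) = 0.069·0.67404 / (0.069·0.67404 + 0.931·0.0053290) = 0.046509/0.051470 = 0.9036.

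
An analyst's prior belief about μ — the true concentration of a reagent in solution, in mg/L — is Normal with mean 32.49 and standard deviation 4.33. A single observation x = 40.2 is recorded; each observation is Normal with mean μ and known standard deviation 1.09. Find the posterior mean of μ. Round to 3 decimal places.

Posterior mean ≈ 39.741

Prior precision 1/τ₀² = 1/4.33² = 0.0533365; data precision n/σ² = 1/1.09² = 0.841680.
Posterior precision = 0.0533365 + 0.841680 = 0.895016.
Posterior mean = (0.0533365·32.49 + 0.841680·40.2) / 0.895016 = 39.741.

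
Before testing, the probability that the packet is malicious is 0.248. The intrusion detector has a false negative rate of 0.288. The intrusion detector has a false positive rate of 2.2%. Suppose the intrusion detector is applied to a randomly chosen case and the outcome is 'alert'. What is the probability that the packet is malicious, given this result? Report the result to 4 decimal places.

P(H | E) ≈ 0.9143

Let H be the event that the packet is malicious. P(H) = 0.248, so P(¬H) = 0.752. With E the 'alert' result, P(E|H) = 0.712 and P(E|¬H) = 0.022.
P(E) = 0.712·0.248 + 0.022·0.752 = 0.17658 + 0.016544 = 0.19312.
By Bayes' theorem, P(H|E) = 0.17658 / 0.19312 = 0.9143.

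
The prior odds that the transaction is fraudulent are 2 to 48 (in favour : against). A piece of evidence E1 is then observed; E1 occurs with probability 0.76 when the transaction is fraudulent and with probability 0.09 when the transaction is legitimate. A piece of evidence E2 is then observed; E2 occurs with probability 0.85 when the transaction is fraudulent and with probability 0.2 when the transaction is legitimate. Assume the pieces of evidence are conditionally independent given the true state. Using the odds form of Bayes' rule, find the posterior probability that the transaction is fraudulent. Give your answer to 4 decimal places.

Posterior probability ≈ 0.5993

Prior odds = 2/48 = 0.041667. In log-odds, ln(0.041667) = -3.1781.
Add log likelihood ratios: ln(8.4444) + ln(4.2500) = 3.5804.
Posterior log-odds = 0.40237, so posterior odds = exp(0.40237) = 1.4954. Converting, P(H|E) = 1.4954/2.4954 = 0.5993.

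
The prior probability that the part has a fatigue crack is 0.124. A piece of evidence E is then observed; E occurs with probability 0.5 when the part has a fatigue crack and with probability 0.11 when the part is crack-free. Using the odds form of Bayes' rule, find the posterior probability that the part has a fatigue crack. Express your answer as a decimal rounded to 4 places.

Posterior probability ≈ 0.3915

Prior odds = 0.124/(1−0.124) = 0.14155. In log-odds, ln(0.14155) = -1.9551.
Add log likelihood ratio: ln(4.5455) = 1.5141.
Posterior log-odds = -0.44096, so posterior odds = exp(-0.44096) = 0.64342. Converting, P(H|E) = 0.64342/1.6434 = 0.3915.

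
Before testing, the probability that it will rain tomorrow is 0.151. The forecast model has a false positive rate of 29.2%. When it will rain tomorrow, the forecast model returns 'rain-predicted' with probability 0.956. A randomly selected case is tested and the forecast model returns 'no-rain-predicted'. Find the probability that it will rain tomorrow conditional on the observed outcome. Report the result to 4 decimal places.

Write H for 'it will rain tomorrow'. Prior odds H:¬H = 0.151/0.849 = 0.17786. For the 'no-rain-predicted' outcome, the likelihood ratio is 0.044/0.708 = 0.062147.
Posterior odds = 0.17786 × 0.062147 = 0.011053, so P(H|E) = 0.011053/(1+0.011053) = 0.0109.

P(H | E) ≈ 0.0109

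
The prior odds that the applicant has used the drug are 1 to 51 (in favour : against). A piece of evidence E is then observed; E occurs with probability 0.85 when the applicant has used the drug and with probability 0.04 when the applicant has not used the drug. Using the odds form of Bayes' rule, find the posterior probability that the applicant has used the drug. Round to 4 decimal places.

Posterior probability ≈ 0.2941

Prior odds = 1/51 = 0.019608.
Likelihood ratio for E = 0.85/0.04 = 21.250.
Posterior odds = prior odds × LR = 0.41667.
Posterior probability = odds/(1+odds) = 0.41667/1.4167 = 0.2941.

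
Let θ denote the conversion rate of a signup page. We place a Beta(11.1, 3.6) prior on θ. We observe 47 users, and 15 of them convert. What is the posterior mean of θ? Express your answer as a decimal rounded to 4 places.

The binomial likelihood is conjugate to the Beta prior: with 15 successes and 32 failures, the posterior is Beta(11.1+15, 3.6+32) = Beta(26.1, 35.6).
E[θ | data] = 26.1/(26.1+35.6) = 0.4230.

Posterior mean ≈ 0.4230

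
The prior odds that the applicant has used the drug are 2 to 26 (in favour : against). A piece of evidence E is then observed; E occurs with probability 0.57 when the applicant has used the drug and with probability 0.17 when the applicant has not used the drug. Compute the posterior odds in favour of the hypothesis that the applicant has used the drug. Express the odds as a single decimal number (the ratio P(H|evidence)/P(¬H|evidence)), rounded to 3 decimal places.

Posterior odds ≈ 0.258

Prior odds = 2/26 = 0.076923. In log-odds, ln(0.076923) = -2.5649.
Add log likelihood ratio: ln(3.3529) = 1.2098.
Posterior log-odds = -1.3551, so posterior odds = exp(-1.3551) = 0.25792.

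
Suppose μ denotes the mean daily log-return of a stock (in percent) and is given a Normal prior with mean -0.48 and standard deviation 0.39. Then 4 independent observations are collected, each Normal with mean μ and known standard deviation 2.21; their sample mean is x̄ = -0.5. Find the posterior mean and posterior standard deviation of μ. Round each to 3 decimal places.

Prior precision 1/τ₀² = 1/0.39² = 6.57462; data precision n/σ² = 4/2.21² = 0.818984.
Posterior precision = 6.57462 + 0.818984 = 7.39361, giving posterior SD = 1/√7.39361 = 0.368.
Posterior mean = (6.57462·-0.48 + 0.818984·-0.5) / 7.39361 = -0.482.

Posterior mean ≈ -0.482; posterior SD ≈ 0.368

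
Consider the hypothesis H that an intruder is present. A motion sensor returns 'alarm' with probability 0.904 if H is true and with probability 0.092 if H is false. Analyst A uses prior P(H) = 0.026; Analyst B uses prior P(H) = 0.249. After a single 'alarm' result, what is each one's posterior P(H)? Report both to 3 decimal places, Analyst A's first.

Analyst A: 0.208; Analyst B: 0.765

P('+'|H) = 0.904, P('+'|¬H) = 0.092.
Analyst A: numerator 0.904·0.026 = 0.023504; evidence = 0.023504+0.092·0.974 = 0.11311; posterior = 0.208.
Analyst B: numerator 0.904·0.249 = 0.22510; evidence = 0.22510+0.092·0.751 = 0.29419; posterior = 0.765.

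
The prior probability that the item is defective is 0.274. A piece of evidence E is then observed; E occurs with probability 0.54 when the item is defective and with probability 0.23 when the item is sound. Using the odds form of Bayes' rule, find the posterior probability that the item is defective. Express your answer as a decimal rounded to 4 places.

Posterior probability ≈ 0.4698

Prior odds = 0.274/(1−0.274) = 0.37741. In log-odds, ln(0.37741) = -0.97442.
Add log likelihood ratio: ln(2.3478) = 0.85349.
Posterior log-odds = -0.12093, so posterior odds = exp(-0.12093) = 0.88609. Converting, P(H|E) = 0.88609/1.8861 = 0.4698.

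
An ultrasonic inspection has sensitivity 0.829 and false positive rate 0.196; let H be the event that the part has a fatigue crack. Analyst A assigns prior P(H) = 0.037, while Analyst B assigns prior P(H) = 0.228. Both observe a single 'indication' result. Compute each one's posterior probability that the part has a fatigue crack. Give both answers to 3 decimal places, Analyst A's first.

The likelihood ratio for an 'indication' result is 0.829/0.196 = 4.2296.
Analyst A: prior odds 0.037/0.963 = 0.038422; posterior odds 0.16251; posterior probability 0.140.
Analyst B: prior odds 0.228/0.772 = 0.29534; posterior odds 1.2492; posterior probability 0.555.

Analyst A: 0.140; Analyst B: 0.555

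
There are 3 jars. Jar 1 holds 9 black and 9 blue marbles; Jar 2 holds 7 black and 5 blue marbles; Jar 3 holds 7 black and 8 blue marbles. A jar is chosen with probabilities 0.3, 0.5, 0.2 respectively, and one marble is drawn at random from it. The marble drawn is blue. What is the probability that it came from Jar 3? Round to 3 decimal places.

Tabulate prior·likelihood by source: [1] prior 0.3, lik 0.5, product 0.1500; [2] prior 0.5, lik 0.4167, product 0.2083; [3] prior 0.2, lik 0.5333, product 0.1067.
Normalizing constant = 0.46500; the posterior for Jar 3 is its product over the sum, 0.1067/0.46500 = 0.229.

Posterior probability ≈ 0.229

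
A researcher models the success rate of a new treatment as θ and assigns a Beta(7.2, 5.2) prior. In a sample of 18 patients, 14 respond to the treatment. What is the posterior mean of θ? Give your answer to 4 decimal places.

Posterior mean ≈ 0.6974

Observing 14 successes and 4 failures updates Beta(7.2, 5.2) by adding the success and failure counts to the two shape parameters: α = 7.2+14 = 21.2, β = 5.2+4 = 9.2.
Posterior mean = α/(α+β) = 21.2/30.4 = 0.6974.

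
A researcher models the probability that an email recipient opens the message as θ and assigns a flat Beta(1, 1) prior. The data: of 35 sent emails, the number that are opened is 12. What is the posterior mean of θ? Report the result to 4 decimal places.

The binomial likelihood is conjugate to the Beta prior: with 12 successes and 23 failures, the posterior is Beta(1+12, 1+23) = Beta(13, 24).
E[θ | data] = 13/(13+24) = 0.3514.

Posterior mean ≈ 0.3514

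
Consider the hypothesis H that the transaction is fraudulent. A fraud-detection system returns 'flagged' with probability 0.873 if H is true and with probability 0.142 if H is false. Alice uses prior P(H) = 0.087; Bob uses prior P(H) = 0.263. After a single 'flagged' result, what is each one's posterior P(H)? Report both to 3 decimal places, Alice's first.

Alice: 0.369; Bob: 0.687

The likelihood ratio for a 'flagged' result is 0.873/0.142 = 6.1479.
Alice: prior odds 0.087/0.913 = 0.095290; posterior odds 0.58583; posterior probability 0.369.
Bob: prior odds 0.263/0.737 = 0.35685; posterior odds 2.1939; posterior probability 0.687.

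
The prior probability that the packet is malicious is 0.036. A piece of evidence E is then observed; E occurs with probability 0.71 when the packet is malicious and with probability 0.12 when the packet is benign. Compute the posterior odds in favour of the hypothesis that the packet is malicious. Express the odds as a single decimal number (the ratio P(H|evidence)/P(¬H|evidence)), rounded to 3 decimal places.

Prior odds = 0.036/(1−0.036) = 0.037344.
Likelihood ratio for E = 0.71/0.12 = 5.9167.
Posterior odds = prior odds × LR = 0.22095.

Posterior odds ≈ 0.221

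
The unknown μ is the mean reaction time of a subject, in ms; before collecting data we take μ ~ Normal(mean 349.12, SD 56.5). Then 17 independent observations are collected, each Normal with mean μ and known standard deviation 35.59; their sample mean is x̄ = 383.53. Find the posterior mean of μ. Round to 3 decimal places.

With known σ, the Normal prior is conjugate. Weight on the data is w = (n/σ²)/(n/σ² + 1/τ₀²) = 0.0134212/(0.0134212+0.00031326) = 0.97719.
Posterior mean = w·x̄ + (1−w)·μ₀ = 0.97719·383.53 + 0.022808·349.12 = 382.745.

Posterior mean ≈ 382.745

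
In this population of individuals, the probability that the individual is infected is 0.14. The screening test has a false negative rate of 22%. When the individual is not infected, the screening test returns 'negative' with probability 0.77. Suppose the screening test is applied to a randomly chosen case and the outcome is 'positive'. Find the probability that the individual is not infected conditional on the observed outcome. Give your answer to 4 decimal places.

P(¬H | E) ≈ 0.6443

Write H for 'the individual is infected'. Prior odds H:¬H = 0.14/0.86 = 0.16279. For the 'positive' outcome, the likelihood ratio is 0.78/0.23 = 3.3913.
Posterior odds = 0.16279 × 3.3913 = 0.55207, so P(H|E) = 0.55207/(1+0.55207) = 0.3557. Then P(¬H|E) = 1 − 0.3557 = 0.6443.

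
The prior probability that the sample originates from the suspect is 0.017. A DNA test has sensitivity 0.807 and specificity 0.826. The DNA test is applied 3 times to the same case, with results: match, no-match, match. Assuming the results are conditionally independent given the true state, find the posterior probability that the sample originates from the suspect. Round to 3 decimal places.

Posterior P(H) ≈ 0.080

With H the event that the sample originates from the suspect, the joint likelihood of the observed sequence is P(data|H) = 0.807·0.193·0.807 = 0.12569 and P(data|¬H) = 0.174·0.826·0.174 = 0.025008.
Bayes: P(H|data) = 0.017·0.12569 / (0.017·0.12569 + 0.983·0.025008) = 0.0021367/0.026720 = 0.0800.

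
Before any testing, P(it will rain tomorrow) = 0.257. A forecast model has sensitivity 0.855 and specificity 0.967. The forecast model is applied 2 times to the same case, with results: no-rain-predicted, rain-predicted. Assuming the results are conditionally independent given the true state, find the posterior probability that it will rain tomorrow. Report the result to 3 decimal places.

Posterior P(H) ≈ 0.573

Let H be the event that it will rain tomorrow; start with P(H) = 0.257. P('rain-predicted'|H) = 0.855, P('rain-predicted'|¬H) = 0.033.
Update on result 1 ('no-rain-predicted'): P(H) ← 0.145·0.2570 / (0.145·0.2570 + 0.967·0.7430) = 0.037265/0.75575 = 0.0493.
Update on result 2 ('rain-predicted'): P(H) ← 0.855·0.0493 / (0.855·0.0493 + 0.033·0.9507) = 0.042159/0.073532 = 0.5733.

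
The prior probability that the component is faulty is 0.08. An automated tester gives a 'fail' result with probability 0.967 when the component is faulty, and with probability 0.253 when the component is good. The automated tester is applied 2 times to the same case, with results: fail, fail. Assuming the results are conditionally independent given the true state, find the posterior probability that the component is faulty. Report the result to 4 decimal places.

Posterior P(H) ≈ 0.5595

With H the event that the component is faulty, the joint likelihood of the observed sequence is P(data|H) = 0.967·0.967 = 0.93509 and P(data|¬H) = 0.253·0.253 = 0.064009.
Bayes: P(H|data) = 0.08·0.93509 / (0.08·0.93509 + 0.92·0.064009) = 0.074807/0.13370 = 0.5595.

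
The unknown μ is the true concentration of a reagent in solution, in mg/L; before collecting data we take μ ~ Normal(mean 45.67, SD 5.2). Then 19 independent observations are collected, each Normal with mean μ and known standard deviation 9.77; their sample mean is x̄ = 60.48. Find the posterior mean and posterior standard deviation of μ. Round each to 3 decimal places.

Posterior mean ≈ 58.160; posterior SD ≈ 2.058

With known σ, the Normal prior is conjugate. Weight on the data is w = (n/σ²)/(n/σ² + 1/τ₀²) = 0.199051/(0.199051+0.0369822) = 0.84332.
Posterior mean = w·x̄ + (1−w)·μ₀ = 0.84332·60.48 + 0.15668·45.67 = 58.160. Posterior variance = 1/(0.199051+0.0369822) = 4.23669, so SD = 2.058.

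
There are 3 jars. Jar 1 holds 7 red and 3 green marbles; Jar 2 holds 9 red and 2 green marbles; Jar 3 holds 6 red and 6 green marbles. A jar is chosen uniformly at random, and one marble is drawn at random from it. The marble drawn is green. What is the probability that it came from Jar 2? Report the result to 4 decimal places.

Posterior probability ≈ 0.1852

Tabulate prior·likelihood by source: [1] prior 0.333333, lik 0.3, product 0.1000; [2] prior 0.333333, lik 0.1818, product 0.06061; [3] prior 0.333333, lik 0.5, product 0.1667.
Normalizing constant = 0.32727; the posterior for Jar 2 is its product over the sum, 0.06061/0.32727 = 0.1852.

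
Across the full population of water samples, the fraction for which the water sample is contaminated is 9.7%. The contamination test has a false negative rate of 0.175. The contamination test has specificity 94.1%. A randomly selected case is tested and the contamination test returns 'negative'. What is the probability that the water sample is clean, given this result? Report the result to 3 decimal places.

Write H for 'the water sample is contaminated'. Prior odds H:¬H = 0.097/0.903 = 0.10742. For the 'negative' outcome, the likelihood ratio is 0.175/0.941 = 0.18597.
Posterior odds = 0.10742 × 0.18597 = 0.019977, so P(H|E) = 0.019977/(1+0.019977) = 0.020. Then P(¬H|E) = 1 − 0.020 = 0.980.

P(¬H | E) ≈ 0.980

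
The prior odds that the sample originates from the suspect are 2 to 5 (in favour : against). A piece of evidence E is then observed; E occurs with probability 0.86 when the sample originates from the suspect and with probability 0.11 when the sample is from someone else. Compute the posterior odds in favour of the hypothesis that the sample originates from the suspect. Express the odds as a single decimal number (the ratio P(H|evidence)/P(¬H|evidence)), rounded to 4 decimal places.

Posterior odds ≈ 3.1273

Prior odds = 2/5 = 0.40000.
Likelihood ratio for E = 0.86/0.11 = 7.8182.
Posterior odds = prior odds × LR = 3.1273.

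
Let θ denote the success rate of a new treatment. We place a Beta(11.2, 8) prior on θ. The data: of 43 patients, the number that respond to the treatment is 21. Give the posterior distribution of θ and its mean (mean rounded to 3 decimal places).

The binomial likelihood is conjugate to the Beta prior: with 21 successes and 22 failures, the posterior is Beta(11.2+21, 8+22) = Beta(32.2, 30).
Posterior mean = α/(α+β) = 32.2/62.2 = 0.518.

Posterior: Beta(32.2, 30); mean ≈ 0.518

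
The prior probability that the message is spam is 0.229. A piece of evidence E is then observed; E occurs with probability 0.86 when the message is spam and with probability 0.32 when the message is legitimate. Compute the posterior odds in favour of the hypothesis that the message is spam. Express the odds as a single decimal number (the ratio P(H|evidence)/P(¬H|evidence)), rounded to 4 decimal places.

Prior odds = 0.229/(1−0.229) = 0.29702. In log-odds, ln(0.29702) = -1.2140.
Add log likelihood ratio: ln(2.6875) = 0.98861.
Posterior log-odds = -0.22535, so posterior odds = exp(-0.22535) = 0.79823.

Posterior odds ≈ 0.7982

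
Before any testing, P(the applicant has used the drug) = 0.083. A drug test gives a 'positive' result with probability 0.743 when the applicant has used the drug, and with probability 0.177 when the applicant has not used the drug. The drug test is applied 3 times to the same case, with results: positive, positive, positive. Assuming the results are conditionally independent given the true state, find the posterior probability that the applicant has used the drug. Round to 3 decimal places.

Let H be the event that the applicant has used the drug; start with P(H) = 0.083. P('positive'|H) = 0.743, P('positive'|¬H) = 0.177.
Update on result 1 ('positive'): P(H) ← 0.743·0.0830 / (0.743·0.0830 + 0.177·0.9170) = 0.061669/0.22398 = 0.2753.
Update on result 2 ('positive'): P(H) ← 0.743·0.2753 / (0.743·0.2753 + 0.177·0.7247) = 0.20457/0.33284 = 0.6146.
Update on result 3 ('positive'): P(H) ← 0.743·0.6146 / (0.743·0.6146 + 0.177·0.3854) = 0.45667/0.52488 = 0.8700.

Posterior P(H) ≈ 0.870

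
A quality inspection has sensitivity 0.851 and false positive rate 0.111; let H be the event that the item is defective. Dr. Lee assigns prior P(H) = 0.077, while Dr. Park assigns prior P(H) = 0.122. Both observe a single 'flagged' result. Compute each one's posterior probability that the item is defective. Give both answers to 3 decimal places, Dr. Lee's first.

The likelihood ratio for a 'flagged' result is 0.851/0.111 = 7.6667.
Dr. Lee: prior odds 0.077/0.923 = 0.083424; posterior odds 0.63958; posterior probability 0.390.
Dr. Park: prior odds 0.122/0.878 = 0.13895; posterior odds 1.0653; posterior probability 0.516.

Dr. Lee: 0.390; Dr. Park: 0.516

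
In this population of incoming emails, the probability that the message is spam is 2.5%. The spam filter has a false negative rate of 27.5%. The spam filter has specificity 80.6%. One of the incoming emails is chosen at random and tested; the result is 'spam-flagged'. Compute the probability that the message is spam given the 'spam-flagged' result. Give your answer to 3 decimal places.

Let H be the event that the message is spam. P(H) = 0.025, so P(¬H) = 0.975. With E the 'spam-flagged' result, P(E|H) = 0.725 and P(E|¬H) = 0.194.
P(E) = 0.725·0.025 + 0.194·0.975 = 0.018125 + 0.18915 = 0.20728.
By Bayes' theorem, P(H|E) = 0.018125 / 0.20728 = 0.087.

P(H | E) ≈ 0.087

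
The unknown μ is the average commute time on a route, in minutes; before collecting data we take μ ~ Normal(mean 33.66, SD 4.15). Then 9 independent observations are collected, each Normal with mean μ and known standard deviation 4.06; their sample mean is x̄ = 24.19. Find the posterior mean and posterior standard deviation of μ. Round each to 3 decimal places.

With known σ, the Normal prior is conjugate. Weight on the data is w = (n/σ²)/(n/σ² + 1/τ₀²) = 0.545997/(0.545997+0.0580636) = 0.90388.
Posterior mean = w·x̄ + (1−w)·μ₀ = 0.90388·24.19 + 0.096122·33.66 = 25.100. Posterior variance = 1/(0.545997+0.0580636) = 1.65546, so SD = 1.287.

Posterior mean ≈ 25.100; posterior SD ≈ 1.287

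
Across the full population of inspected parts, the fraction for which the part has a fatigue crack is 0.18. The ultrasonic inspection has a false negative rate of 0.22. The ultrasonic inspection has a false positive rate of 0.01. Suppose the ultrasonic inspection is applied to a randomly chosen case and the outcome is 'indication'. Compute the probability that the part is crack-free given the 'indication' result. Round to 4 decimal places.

P(¬H | E) ≈ 0.0552

Let H be the event that the part has a fatigue crack. P(H) = 0.18, so P(¬H) = 0.82. With E the 'indication' result, P(E|H) = 0.78 and P(E|¬H) = 0.01.
P(E) = 0.78·0.18 + 0.01·0.82 = 0.14040 + 0.0082000 = 0.14860.
By Bayes' theorem, P(H|E) = 0.14040 / 0.14860 = 0.9448. Hence P(¬H|E) = 1 − 0.9448 = 0.0552.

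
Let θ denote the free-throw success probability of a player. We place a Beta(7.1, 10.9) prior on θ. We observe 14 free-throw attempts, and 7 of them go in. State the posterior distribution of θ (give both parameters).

Posterior: Beta(14.1, 17.9)

Observing 7 successes and 7 failures updates Beta(7.1, 10.9) by adding the success and failure counts to the two shape parameters: α = 7.1+7 = 14.1, β = 10.9+7 = 17.9.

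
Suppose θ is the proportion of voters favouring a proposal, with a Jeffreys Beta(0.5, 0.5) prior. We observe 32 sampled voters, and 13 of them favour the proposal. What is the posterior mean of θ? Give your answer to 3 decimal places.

Observing 13 successes and 19 failures updates Beta(0.5, 0.5) by adding the success and failure counts to the two shape parameters: α = 0.5+13 = 13.5, β = 0.5+19 = 19.5.
Posterior mean = α/(α+β) = 13.5/33 = 0.409.

Posterior mean ≈ 0.409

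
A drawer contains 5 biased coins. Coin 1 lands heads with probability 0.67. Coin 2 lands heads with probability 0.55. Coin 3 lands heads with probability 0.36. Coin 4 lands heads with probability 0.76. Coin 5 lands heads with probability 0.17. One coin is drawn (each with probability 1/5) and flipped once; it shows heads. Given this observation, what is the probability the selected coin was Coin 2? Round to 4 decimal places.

Posterior probability ≈ 0.2191

Tabulate prior·likelihood by source: [1] prior 0.2, lik 0.67, product 0.1340; [2] prior 0.2, lik 0.55, product 0.1100; [3] prior 0.2, lik 0.36, product 0.07200; [4] prior 0.2, lik 0.76, product 0.1520; [5] prior 0.2, lik 0.17, product 0.03400.
Normalizing constant = 0.50200; the posterior for Coin 2 is its product over the sum, 0.1100/0.50200 = 0.2191.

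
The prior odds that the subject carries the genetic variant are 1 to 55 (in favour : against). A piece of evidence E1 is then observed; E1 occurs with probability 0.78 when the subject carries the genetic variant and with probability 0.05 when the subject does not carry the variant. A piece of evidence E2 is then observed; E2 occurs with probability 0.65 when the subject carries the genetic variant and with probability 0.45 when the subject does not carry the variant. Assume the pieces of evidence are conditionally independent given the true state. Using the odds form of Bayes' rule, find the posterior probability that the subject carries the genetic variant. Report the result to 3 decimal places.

Posterior probability ≈ 0.291

Prior odds = 1/55 = 0.018182. In log-odds, ln(0.018182) = -4.0073.
Add log likelihood ratios: ln(15.600) + ln(1.4444) = 3.1150.
Posterior log-odds = -0.89234, so posterior odds = exp(-0.89234) = 0.40970. Converting, P(H|E) = 0.40970/1.4097 = 0.291.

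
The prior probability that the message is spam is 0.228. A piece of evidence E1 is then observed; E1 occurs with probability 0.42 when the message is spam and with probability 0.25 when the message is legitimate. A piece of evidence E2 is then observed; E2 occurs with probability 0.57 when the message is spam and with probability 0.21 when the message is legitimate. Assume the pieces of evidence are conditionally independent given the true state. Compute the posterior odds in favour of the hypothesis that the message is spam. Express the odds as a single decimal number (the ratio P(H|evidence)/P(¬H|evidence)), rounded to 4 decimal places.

Posterior odds ≈ 1.3467

Prior odds = 0.228/(1−0.228) = 0.29534.
Likelihood ratio for E1 = 0.42/0.25 = 1.6800.
Likelihood ratio for E2 = 0.57/0.21 = 2.7143.
Posterior odds = prior odds × LR₁ × LR₂ = 1.3467.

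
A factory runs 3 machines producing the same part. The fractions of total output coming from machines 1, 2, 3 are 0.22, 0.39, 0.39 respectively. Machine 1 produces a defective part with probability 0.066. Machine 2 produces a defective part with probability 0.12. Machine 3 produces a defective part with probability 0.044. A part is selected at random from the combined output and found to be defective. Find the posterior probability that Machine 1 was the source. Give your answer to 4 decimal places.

Posterior probability ≈ 0.1850

P(defective|M1) = 0.066; P(defective|M2) = 0.12; P(defective|M3) = 0.044.
Prior × likelihood for each source: 0.22·0.066=0.01452, 0.39·0.12=0.04680, 0.39·0.044=0.01716. Summing gives P(defective) = 0.078480.
P(Machine 1 | defective) = 0.01452 / 0.078480 = 0.1850.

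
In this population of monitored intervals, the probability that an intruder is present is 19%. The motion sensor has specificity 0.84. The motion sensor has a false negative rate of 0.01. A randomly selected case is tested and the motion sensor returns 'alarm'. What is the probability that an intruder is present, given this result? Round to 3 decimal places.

P(H | E) ≈ 0.592

Write H for 'an intruder is present'. Prior odds H:¬H = 0.19/0.81 = 0.23457. For the 'alarm' outcome, the likelihood ratio is 0.99/0.16 = 6.1875.
Posterior odds = 0.23457 × 6.1875 = 1.4514, so P(H|E) = 1.4514/(1+1.4514) = 0.592.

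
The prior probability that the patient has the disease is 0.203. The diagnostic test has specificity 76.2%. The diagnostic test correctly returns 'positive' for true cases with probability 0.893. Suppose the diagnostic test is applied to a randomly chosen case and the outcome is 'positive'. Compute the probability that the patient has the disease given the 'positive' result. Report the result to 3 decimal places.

Let H be the event that the patient has the disease. P(H) = 0.203, so P(¬H) = 0.797. With E the 'positive' result, P(E|H) = 0.893 and P(E|¬H) = 0.238.
P(E) = 0.893·0.203 + 0.238·0.797 = 0.18128 + 0.18969 = 0.37096.
By Bayes' theorem, P(H|E) = 0.18128 / 0.37096 = 0.489.

P(H | E) ≈ 0.489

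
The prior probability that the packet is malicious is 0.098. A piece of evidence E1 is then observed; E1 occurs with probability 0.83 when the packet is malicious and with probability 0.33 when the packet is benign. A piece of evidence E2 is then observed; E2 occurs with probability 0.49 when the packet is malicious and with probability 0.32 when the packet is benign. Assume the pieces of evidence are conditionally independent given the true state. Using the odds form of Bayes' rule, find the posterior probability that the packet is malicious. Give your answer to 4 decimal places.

Posterior probability ≈ 0.2950

Prior odds = 0.098/(1−0.098) = 0.10865.
Likelihood ratio for E1 = 0.83/0.33 = 2.5152.
Likelihood ratio for E2 = 0.49/0.32 = 1.5312.
Posterior odds = prior odds × LR₁ × LR₂ = 0.41844.
Posterior probability = odds/(1+odds) = 0.41844/1.4184 = 0.2950.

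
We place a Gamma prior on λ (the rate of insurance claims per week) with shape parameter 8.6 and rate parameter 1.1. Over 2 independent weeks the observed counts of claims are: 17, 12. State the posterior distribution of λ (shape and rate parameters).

The Poisson likelihood adds the total count to the shape and the number of exposure periods to the rate. Here ∑xᵢ = 29 and n = 2, so shape 8.6→37.6 and rate 1.1→3.1.

Posterior: Gamma(shape=37.6, rate=3.1)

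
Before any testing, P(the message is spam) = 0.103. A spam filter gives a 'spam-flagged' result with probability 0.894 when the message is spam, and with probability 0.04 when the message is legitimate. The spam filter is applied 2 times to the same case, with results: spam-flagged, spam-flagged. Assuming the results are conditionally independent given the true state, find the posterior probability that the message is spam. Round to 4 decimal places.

Let H be the event that the message is spam; start with P(H) = 0.103. P('spam-flagged'|H) = 0.894, P('spam-flagged'|¬H) = 0.04.
Update on result 1 ('spam-flagged'): P(H) ← 0.894·0.1030 / (0.894·0.1030 + 0.04·0.8970) = 0.092082/0.12796 = 0.7196.
Update on result 2 ('spam-flagged'): P(H) ← 0.894·0.7196 / (0.894·0.7196 + 0.04·0.2804) = 0.64333/0.65454 = 0.9829.

Posterior P(H) ≈ 0.9829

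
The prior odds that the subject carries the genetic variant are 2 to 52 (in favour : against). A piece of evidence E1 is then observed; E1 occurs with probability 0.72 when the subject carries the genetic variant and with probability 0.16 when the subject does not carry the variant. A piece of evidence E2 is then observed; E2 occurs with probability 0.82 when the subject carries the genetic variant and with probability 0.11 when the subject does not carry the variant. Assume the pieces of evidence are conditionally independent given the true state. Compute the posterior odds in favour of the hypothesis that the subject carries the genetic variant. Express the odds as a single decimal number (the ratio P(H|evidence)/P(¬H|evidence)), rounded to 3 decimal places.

Posterior odds ≈ 1.290

Prior odds = 2/52 = 0.038462. In log-odds, ln(0.038462) = -3.2581.
Add log likelihood ratios: ln(4.5000) + ln(7.4545) = 3.5129.
Posterior log-odds = 0.25480, so posterior odds = exp(0.25480) = 1.2902.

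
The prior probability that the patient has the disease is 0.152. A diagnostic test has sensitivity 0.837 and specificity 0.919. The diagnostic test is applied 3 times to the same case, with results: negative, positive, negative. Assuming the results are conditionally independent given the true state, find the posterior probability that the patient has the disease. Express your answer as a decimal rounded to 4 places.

Posterior P(H) ≈ 0.0551

Let H be the event that the patient has the disease; start with P(H) = 0.152. P('positive'|H) = 0.837, P('positive'|¬H) = 0.081.
Update on result 1 ('negative'): P(H) ← 0.163·0.1520 / (0.163·0.1520 + 0.919·0.8480) = 0.024776/0.80409 = 0.0308.
Update on result 2 ('positive'): P(H) ← 0.837·0.0308 / (0.837·0.0308 + 0.081·0.9692) = 0.025790/0.10429 = 0.2473.
Update on result 3 ('negative'): P(H) ← 0.163·0.2473 / (0.163·0.2473 + 0.919·0.7527) = 0.040307/0.73205 = 0.0551.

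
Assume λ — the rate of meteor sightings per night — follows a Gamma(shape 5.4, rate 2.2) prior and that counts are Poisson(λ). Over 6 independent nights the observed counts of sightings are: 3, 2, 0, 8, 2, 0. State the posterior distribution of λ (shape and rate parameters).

The Poisson likelihood adds the total count to the shape and the number of exposure periods to the rate. Here ∑xᵢ = 15 and n = 6, so shape 5.4→20.4 and rate 2.2→8.2.

Posterior: Gamma(shape=20.4, rate=8.2)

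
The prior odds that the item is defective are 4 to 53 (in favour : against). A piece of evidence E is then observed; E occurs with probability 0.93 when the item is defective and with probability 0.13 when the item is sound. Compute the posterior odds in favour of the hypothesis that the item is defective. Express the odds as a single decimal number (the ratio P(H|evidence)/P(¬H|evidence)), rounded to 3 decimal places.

Prior odds = 4/53 = 0.075472. In log-odds, ln(0.075472) = -2.5840.
Add log likelihood ratio: ln(7.1538) = 1.9677.
Posterior log-odds = -0.61635, so posterior odds = exp(-0.61635) = 0.53991.

Posterior odds ≈ 0.540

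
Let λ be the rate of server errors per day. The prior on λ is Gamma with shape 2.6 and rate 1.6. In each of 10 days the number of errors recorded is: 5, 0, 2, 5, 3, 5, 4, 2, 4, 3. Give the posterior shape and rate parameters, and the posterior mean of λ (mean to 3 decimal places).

Posterior: Gamma(shape=35.6, rate=11.6); mean ≈ 3.069

Total count ∑xᵢ = 33 over n = 10 days.
Gamma is conjugate to the Poisson likelihood: posterior is Gamma(shape = 2.6+33 = 35.6, rate = 1.6+10 = 11.6).
Posterior mean = shape/rate = 35.6/11.6 = 3.069.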